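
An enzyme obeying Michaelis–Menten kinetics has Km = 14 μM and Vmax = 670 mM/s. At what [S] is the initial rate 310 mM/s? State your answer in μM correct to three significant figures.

The required fractional saturation is v/Vmax = 310/670 = 0.4627.
Then [S]/(Km+[S]) = 0.4627 ⇒ [S] = 14 × 0.4627/(1 − 0.4627) = 12.1 μM.

12.1 μM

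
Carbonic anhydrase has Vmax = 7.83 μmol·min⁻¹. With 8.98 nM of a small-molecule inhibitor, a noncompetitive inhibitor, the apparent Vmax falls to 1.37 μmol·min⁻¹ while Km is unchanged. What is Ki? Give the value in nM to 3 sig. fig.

1.90 nM

Noncompetitive: Vmax,app = Vmax/α with α = 1 + [I]/Ki.
α = Vmax/Vmax,app = 7.83/1.37 = 5.715.
Ki = [I]/(α − 1) = 8.98/4.715 = 1.90 nM.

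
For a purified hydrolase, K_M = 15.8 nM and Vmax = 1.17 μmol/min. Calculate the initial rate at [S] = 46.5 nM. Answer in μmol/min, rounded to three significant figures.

[S]/(Km+[S]) = 46.5/62.30 = 0.7464, the fractional saturation.
v = 0.7464 × Vmax = 0.7464 × 1.17 = 0.873 μmol/min.

0.873 μmol/min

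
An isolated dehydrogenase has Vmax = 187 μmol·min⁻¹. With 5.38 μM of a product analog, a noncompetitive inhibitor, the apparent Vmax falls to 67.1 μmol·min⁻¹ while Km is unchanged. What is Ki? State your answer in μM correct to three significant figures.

3.01 μM

Noncompetitive: Vmax,app = Vmax/α with α = 1 + [I]/Ki.
α = Vmax/Vmax,app = 187/67.1 = 2.787.
Since α = 1 + [I]/Ki, [I]/Ki = 2.787 − 1 = 1.787 and Ki = 5.38/1.787 = 3.01 μM.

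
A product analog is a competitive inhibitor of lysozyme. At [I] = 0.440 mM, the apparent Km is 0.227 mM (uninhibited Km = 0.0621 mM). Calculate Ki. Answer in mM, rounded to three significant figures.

Competitive: Km,app = α·Km with α = 1 + [I]/Ki.
α = Km,app/Km = 0.227/0.0621 = 3.655.
Ki = [I]/(α − 1) = 0.440/2.655 = 0.166 mM.

0.166 mM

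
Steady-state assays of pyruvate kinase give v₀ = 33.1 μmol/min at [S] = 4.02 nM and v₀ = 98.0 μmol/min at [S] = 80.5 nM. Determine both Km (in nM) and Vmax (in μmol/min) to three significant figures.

Km = 9.25 nM; Vmax = 109 μmol/min

In reciprocal form, 1/v = (Km/Vmax)·(1/[S]) + 1/Vmax. The two points give (1/[S], 1/v) = (0.2488, 0.03021) and (0.01242, 0.01020).
Slope = (0.03021 − 0.01020)/(0.2488 − 0.01242) = 0.08466; intercept = 0.03021 − 0.08466×0.2488 = 0.009152.
Vmax = 1/intercept = 109 μmol/min; Km = slope × Vmax = 0.08466 × 109 = 9.25 nM.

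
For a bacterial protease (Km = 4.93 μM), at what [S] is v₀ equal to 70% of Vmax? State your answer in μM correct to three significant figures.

11.5 μM

v/Vmax = [S]/(Km+[S]) = 0.7, so [S] = Km·0.7/(1 − 0.7) = 4.93 × 2.333.
[S] = 11.5 μM.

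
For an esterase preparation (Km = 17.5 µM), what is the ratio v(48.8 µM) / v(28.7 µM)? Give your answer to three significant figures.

1.18

Since Vmax cancels, v₂/v₁ = [S]₂(Km+[S]₁) / [S]₁(Km+[S]₂).
= 48.8×(17.5+28.7) / (28.7×(17.5+48.8)) = 2255/1903 = 1.18.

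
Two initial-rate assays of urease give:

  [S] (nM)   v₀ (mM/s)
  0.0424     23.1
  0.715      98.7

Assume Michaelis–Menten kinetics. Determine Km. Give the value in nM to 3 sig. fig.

0.186 nM

From v = Vmax[S]/(Km+[S]), each point gives Vmax = v(Km+[S])/[S].
Equating: 23.1(Km+0.0424)/0.0424 = 98.7(Km+0.715)/0.715.
544.8·Km + 23.1 = 138.0·Km + 98.7, so (544.8 − 138.0)·Km = 98.7 − 23.1.
Km = 75.60/406.8 = 0.186 nM; then Vmax = 23.1(0.186+0.0424)/0.0424 = 124 mM/s.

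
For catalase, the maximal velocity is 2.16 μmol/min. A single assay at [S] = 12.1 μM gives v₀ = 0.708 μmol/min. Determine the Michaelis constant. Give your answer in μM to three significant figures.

From v = Vmax[S]/(Km+[S]), Km = [S](Vmax − v)/v.
Km = 12.1 × (2.16 − 0.708) / 0.708 = 17.57/0.708 = 24.8 μM.

24.8 μM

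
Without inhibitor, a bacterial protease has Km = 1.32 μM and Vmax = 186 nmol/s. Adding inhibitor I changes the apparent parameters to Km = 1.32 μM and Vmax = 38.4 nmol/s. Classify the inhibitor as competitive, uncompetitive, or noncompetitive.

Vmax decreases (186 → 38.4 nmol/s) while Km is unchanged — pure noncompetitive inhibition.

noncompetitive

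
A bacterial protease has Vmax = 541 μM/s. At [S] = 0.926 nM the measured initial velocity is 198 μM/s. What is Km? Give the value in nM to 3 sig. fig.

1.60 nM

v/Vmax = 198/541 = 0.3660 = [S]/(Km+[S]).
So Km + [S] = [S]/0.3660 = 2.530 nM, giving Km = 2.530 − 0.926 = 1.60 nM.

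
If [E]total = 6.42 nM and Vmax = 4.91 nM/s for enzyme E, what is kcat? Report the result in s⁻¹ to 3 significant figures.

0.765 s⁻¹

kcat = Vmax/[E]total = 4.91 nM/s / 6.42 nM = 0.765 s⁻¹.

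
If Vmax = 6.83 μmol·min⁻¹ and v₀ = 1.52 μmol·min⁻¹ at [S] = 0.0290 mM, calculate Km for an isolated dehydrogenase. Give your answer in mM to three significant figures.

0.101 mM

v/Vmax = 1.52/6.83 = 0.2225 = [S]/(Km+[S]).
So Km + [S] = [S]/0.2225 = 0.1303 mM, giving Km = 0.1303 − 0.0290 = 0.101 mM.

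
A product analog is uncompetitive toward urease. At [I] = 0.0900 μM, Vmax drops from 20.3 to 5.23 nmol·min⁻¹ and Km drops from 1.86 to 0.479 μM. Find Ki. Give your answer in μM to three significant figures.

Uncompetitive: Vmax,app = Vmax/α (and Km,app = Km/α) with α = 1 + [I]/Ki.
α = Vmax/Vmax,app = 20.3/5.23 = 3.881.
Ki = [I]/(α − 1) = 0.0900/2.881 = 0.0312 μM.

0.0312 μM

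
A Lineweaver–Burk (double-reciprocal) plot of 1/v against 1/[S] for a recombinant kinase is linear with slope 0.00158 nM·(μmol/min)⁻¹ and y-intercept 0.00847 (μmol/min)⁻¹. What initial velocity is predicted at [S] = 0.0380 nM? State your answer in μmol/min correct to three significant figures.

The y-intercept is 1/Vmax, so Vmax = 1/0.00847 = 118 μmol/min.
The slope is Km/Vmax, so Km = 0.00158 × 118 = 0.187 nM.
Then v = 118 × 0.0380/(0.187 + 0.0380) = 20.0 μmol/min.

20.0 μmol/min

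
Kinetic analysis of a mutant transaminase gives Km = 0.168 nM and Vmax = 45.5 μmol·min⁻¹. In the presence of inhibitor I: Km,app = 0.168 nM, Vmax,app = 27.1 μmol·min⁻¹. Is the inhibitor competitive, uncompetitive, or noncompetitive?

Vmax decreases (45.5 → 27.1 μmol·min⁻¹) while Km is unchanged — pure noncompetitive inhibition.

noncompetitive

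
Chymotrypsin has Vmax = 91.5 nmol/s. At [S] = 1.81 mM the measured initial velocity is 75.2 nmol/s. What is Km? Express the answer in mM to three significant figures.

From v = Vmax[S]/(Km+[S]), Km = [S](Vmax − v)/v.
Km = 1.81 × (91.5 − 75.2) / 75.2 = 29.50/75.2 = 0.392 mM.

0.392 mM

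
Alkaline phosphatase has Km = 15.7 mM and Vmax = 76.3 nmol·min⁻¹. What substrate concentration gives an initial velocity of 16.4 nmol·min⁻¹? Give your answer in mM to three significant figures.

4.30 mM

Rearranging v = Vmax[S]/(Km+[S]) gives [S] = Km·v/(Vmax − v).
[S] = 15.7 × 16.4 / (76.3 − 16.4) = 257.5/59.90 = 4.30 mM.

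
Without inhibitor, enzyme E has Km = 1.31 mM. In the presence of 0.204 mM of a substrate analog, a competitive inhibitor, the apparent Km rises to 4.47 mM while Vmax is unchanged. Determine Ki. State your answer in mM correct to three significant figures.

0.0846 mM

Competitive: Km,app = α·Km with α = 1 + [I]/Ki.
α = Km,app/Km = 4.47/1.31 = 3.412.
Since α = 1 + [I]/Ki, [I]/Ki = 3.412 − 1 = 2.412 and Ki = 0.204/2.412 = 0.0846 mM.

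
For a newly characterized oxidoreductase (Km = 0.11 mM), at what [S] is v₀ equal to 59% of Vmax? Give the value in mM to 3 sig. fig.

0.158 mM

v/Vmax = [S]/(Km+[S]) = 0.59, so [S] = Km·0.59/(1 − 0.59) = 0.11 × 1.439.
[S] = 0.158 mM.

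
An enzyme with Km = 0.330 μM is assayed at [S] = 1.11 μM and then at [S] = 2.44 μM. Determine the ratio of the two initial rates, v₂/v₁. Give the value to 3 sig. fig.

The fractional saturations are [S]/(Km+[S]) = 1.11/1.440 = 0.7708 and 2.44/2.770 = 0.8809.
v₂/v₁ is just their ratio: 0.8809/0.7708 = 1.14.

1.14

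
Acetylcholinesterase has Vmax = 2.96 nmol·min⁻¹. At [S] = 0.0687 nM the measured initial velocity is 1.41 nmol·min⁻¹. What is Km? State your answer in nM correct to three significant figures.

0.0755 nM

v/Vmax = 1.41/2.96 = 0.4764 = [S]/(Km+[S]).
So Km + [S] = [S]/0.4764 = 0.1442 nM, giving Km = 0.1442 − 0.0687 = 0.0755 nM.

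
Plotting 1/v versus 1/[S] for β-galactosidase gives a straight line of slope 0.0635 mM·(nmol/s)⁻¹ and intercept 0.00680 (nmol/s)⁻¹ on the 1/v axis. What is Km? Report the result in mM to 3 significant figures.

9.34 mM

y-intercept = 1/Vmax ⇒ Vmax = 147 nmol/s; slope = Km/Vmax ⇒ Km = slope × Vmax.
Km = 0.0635 × 147 = 9.34 mM.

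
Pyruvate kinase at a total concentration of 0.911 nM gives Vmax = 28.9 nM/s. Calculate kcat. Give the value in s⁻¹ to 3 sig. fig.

kcat = Vmax/[E]total = 28.9 nM/s / 0.911 nM = 31.7 s⁻¹.

31.7 s⁻¹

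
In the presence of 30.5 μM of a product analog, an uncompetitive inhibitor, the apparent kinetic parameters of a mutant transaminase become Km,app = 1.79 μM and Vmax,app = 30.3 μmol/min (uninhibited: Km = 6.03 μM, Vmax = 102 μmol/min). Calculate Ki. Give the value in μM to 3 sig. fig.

12.9 μM

Uncompetitive: Vmax,app = Vmax/α (and Km,app = Km/α) with α = 1 + [I]/Ki.
α = Vmax/Vmax,app = 102/30.3 = 3.366.
Since α = 1 + [I]/Ki, [I]/Ki = 3.366 − 1 = 2.366 and Ki = 30.5/2.366 = 12.9 μM.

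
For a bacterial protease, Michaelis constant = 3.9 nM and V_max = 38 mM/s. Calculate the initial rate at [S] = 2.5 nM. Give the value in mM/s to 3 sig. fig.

v = Vmax·[S]/(Km + [S]) = 38 × 2.5 / (3.9 + 2.5)
  = 95.00 / 6.400 = 14.8 mM/s.

14.8 mM/s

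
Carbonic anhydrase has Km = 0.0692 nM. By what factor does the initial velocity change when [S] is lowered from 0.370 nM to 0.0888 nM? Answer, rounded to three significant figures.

0.667

The fractional saturations are [S]/(Km+[S]) = 0.370/0.4392 = 0.8424 and 0.0888/0.1580 = 0.5620.
v₂/v₁ is just their ratio: 0.5620/0.8424 = 0.667.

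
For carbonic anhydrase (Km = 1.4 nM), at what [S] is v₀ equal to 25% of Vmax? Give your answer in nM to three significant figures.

v/Vmax = [S]/(Km+[S]) = 0.25, so [S] = Km·0.25/(1 − 0.25) = 1.4 × 0.3333.
[S] = 0.467 nM.

0.467 nM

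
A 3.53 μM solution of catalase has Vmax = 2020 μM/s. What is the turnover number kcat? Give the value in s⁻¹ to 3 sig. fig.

kcat = Vmax/[E]total = 2020 μM/s / 3.53 μM = 572 s⁻¹.

572 s⁻¹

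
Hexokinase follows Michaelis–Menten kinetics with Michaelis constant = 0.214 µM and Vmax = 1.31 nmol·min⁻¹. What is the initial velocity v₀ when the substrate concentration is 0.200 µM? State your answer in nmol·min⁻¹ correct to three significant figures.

[S]/(Km+[S]) = 0.200/0.4140 = 0.4831, the fractional saturation.
v = 0.4831 × Vmax = 0.4831 × 1.31 = 0.633 nmol·min⁻¹.

0.633 nmol·min⁻¹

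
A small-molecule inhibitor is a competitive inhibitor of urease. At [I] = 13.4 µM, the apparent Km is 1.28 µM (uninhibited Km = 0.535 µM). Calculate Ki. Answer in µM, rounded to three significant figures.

9.62 µM

Competitive: Km,app = α·Km with α = 1 + [I]/Ki.
α = Km,app/Km = 1.28/0.535 = 2.393.
Ki = [I]/(α − 1) = 13.4/1.393 = 9.62 µM.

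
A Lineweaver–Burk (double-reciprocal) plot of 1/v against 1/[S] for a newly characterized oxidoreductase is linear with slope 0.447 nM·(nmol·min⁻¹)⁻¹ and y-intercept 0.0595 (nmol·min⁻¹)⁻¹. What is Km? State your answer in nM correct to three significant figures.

y-intercept = 1/Vmax ⇒ Vmax = 16.8 nmol·min⁻¹; slope = Km/Vmax ⇒ Km = slope × Vmax.
Km = 0.447 × 16.8 = 7.51 nM.

7.51 nM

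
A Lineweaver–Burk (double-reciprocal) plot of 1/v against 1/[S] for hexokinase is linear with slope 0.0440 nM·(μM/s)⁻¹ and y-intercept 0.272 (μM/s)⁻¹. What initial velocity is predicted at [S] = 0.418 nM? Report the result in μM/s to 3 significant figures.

The y-intercept is 1/Vmax, so Vmax = 1/0.272 = 3.68 μM/s.
The slope is Km/Vmax, so Km = 0.0440 × 3.68 = 0.162 nM.
Then v = 3.68 × 0.418/(0.162 + 0.418) = 2.65 μM/s.

2.65 μM/s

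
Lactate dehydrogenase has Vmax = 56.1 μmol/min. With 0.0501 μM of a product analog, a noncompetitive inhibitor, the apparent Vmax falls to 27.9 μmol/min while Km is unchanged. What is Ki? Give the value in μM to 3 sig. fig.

0.0496 μM

Noncompetitive: Vmax,app = Vmax/α with α = 1 + [I]/Ki.
α = Vmax/Vmax,app = 56.1/27.9 = 2.011.
Ki = [I]/(α − 1) = 0.0501/1.011 = 0.0496 μM.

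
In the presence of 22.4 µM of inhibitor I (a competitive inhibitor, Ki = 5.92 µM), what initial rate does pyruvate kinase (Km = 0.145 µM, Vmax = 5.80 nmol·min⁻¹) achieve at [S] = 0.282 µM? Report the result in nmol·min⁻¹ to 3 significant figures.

With α = 1 + [I]/Ki = 1 + 22.4/5.92 = 4.784, the competitive rate law is v = Vmax[S] / (αKm + [S]).
v = 5.80×0.282 / (4.784×0.145 + 0.282) = 1.636/0.9756 = 1.68 nmol·min⁻¹.

1.68 nmol·min⁻¹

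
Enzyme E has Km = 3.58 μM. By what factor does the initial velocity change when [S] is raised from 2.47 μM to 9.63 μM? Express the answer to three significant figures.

1.79

Since Vmax cancels, v₂/v₁ = [S]₂(Km+[S]₁) / [S]₁(Km+[S]₂).
= 9.63×(3.58+2.47) / (2.47×(3.58+9.63)) = 58.26/32.63 = 1.79.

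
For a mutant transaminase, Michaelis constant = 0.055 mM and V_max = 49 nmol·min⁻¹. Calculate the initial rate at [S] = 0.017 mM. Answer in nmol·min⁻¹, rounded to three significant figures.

11.6 nmol·min⁻¹

[S]/(Km+[S]) = 0.017/0.07200 = 0.2361, the fractional saturation.
v = 0.2361 × Vmax = 0.2361 × 49 = 11.6 nmol·min⁻¹.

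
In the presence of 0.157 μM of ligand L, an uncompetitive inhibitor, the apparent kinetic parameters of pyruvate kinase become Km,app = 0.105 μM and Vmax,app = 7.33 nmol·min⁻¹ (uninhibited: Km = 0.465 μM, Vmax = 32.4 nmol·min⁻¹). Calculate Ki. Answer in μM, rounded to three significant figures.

0.0459 μM

Uncompetitive: Vmax,app = Vmax/α (and Km,app = Km/α) with α = 1 + [I]/Ki.
α = Vmax/Vmax,app = 32.4/7.33 = 4.420.
Since α = 1 + [I]/Ki, [I]/Ki = 4.420 − 1 = 3.420 and Ki = 0.157/3.420 = 0.0459 μM.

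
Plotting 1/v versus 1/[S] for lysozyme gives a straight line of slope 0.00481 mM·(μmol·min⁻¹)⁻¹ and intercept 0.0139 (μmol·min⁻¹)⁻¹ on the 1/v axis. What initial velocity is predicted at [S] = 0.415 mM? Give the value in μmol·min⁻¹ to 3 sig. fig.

The y-intercept is 1/Vmax, so Vmax = 1/0.0139 = 71.9 μmol·min⁻¹.
The slope is Km/Vmax, so Km = 0.00481 × 71.9 = 0.346 mM.
Then v = 71.9 × 0.415/(0.346 + 0.415) = 39.2 μmol·min⁻¹.

39.2 μmol·min⁻¹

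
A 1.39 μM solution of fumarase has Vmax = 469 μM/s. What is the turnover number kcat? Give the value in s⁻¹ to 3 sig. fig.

337 s⁻¹

kcat = Vmax/[E]total = 469 μM/s / 1.39 μM = 337 s⁻¹.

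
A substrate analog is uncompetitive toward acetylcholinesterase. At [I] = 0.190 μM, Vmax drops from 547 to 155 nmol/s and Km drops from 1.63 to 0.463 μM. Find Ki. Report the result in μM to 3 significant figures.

0.0751 μM

Uncompetitive: Vmax,app = Vmax/α (and Km,app = Km/α) with α = 1 + [I]/Ki.
α = Vmax/Vmax,app = 547/155 = 3.529.
Since α = 1 + [I]/Ki, [I]/Ki = 3.529 − 1 = 2.529 and Ki = 0.190/2.529 = 0.0751 μM.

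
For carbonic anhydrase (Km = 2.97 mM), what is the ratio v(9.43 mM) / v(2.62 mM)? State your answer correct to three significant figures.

Since Vmax cancels, v₂/v₁ = [S]₂(Km+[S]₁) / [S]₁(Km+[S]₂).
= 9.43×(2.97+2.62) / (2.62×(2.97+9.43)) = 52.71/32.49 = 1.62.

1.62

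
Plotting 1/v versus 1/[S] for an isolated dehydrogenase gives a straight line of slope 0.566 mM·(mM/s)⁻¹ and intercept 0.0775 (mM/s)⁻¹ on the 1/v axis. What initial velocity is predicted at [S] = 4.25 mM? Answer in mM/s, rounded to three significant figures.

The y-intercept is 1/Vmax, so Vmax = 1/0.0775 = 12.9 mM/s.
The slope is Km/Vmax, so Km = 0.566 × 12.9 = 7.30 mM.
Then v = 12.9 × 4.25/(7.30 + 4.25) = 4.75 mM/s.

4.75 mM/s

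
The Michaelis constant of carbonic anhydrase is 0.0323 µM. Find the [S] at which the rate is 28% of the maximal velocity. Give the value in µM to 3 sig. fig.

0.0126 µM

v/Vmax = [S]/(Km+[S]) = 0.28, so [S] = Km·0.28/(1 − 0.28) = 0.0323 × 0.3889.
[S] = 0.0126 µM.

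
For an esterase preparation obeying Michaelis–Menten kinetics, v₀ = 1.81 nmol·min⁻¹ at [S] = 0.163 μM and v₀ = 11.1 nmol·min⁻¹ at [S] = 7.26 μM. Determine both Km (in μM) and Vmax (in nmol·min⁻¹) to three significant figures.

From v = Vmax[S]/(Km+[S]), each point gives Vmax = v(Km+[S])/[S].
Equating: 1.81(Km+0.163)/0.163 = 11.1(Km+7.26)/7.26.
11.10·Km + 1.81 = 1.529·Km + 11.1, so (11.10 − 1.529)·Km = 11.1 − 1.81.
Km = 9.290/9.575 = 0.970 μM; then Vmax = 1.81(0.970+0.163)/0.163 = 12.6 nmol·min⁻¹.

Km = 0.970 μM; Vmax = 12.6 nmol·min⁻¹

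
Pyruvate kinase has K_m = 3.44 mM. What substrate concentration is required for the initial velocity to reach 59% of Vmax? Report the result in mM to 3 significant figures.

v/Vmax = [S]/(Km+[S]) = 0.59, so [S] = Km·0.59/(1 − 0.59) = 3.44 × 1.439.
[S] = 4.95 mM.

4.95 mM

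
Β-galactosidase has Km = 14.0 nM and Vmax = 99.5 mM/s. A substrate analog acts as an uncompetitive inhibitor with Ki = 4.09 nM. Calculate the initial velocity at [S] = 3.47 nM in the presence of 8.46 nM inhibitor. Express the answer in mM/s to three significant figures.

With α = 1 + [I]/Ki = 1 + 8.46/4.09 = 3.068, the uncompetitive rate law is v = (Vmax/α)·[S] / (Km/α + [S]).
v = (99.5/3.068)×3.47 / (14.0/3.068 + 3.47) = 112.5/8.033 = 14.0 mM/s.

14.0 mM/s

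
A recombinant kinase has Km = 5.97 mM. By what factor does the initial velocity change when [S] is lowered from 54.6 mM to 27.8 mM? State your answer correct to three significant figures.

The fractional saturations are [S]/(Km+[S]) = 54.6/60.57 = 0.9014 and 27.8/33.77 = 0.8232.
v₂/v₁ is just their ratio: 0.8232/0.9014 = 0.913.

0.913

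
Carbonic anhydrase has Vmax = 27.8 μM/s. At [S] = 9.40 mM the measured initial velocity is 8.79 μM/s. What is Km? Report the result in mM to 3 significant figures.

20.3 mM

v/Vmax = 8.79/27.8 = 0.3162 = [S]/(Km+[S]).
So Km + [S] = [S]/0.3162 = 29.73 mM, giving Km = 29.73 − 9.40 = 20.3 mM.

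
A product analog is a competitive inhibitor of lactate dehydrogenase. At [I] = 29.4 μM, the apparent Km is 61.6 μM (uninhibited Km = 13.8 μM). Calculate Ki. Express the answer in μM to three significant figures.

Competitive: Km,app = α·Km with α = 1 + [I]/Ki.
α = Km,app/Km = 61.6/13.8 = 4.464.
Ki = [I]/(α − 1) = 29.4/3.464 = 8.49 μM.

8.49 μM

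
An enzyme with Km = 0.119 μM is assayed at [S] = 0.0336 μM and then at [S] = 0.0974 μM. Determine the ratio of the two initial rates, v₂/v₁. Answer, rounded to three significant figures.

Since Vmax cancels, v₂/v₁ = [S]₂(Km+[S]₁) / [S]₁(Km+[S]₂).
= 0.0974×(0.119+0.0336) / (0.0336×(0.119+0.0974)) = 0.01486/0.007271 = 2.04.

2.04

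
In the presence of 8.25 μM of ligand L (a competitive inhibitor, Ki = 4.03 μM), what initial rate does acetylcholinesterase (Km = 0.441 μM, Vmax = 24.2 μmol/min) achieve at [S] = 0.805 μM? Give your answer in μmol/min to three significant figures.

9.07 μmol/min

α = 1 + [I]/Ki = 1 + 8.25/4.03 = 3.047.
For a competitive inhibitor, Vmax is unchanged and the apparent Km becomes α·Km: Km,app = 1.34 μM, Vmax,app = 24.2 μmol/min.
v = Vmax,app·[S]/(Km,app + [S]) = 24.2 × 0.805/(1.34 + 0.805) = 9.07 μmol/min.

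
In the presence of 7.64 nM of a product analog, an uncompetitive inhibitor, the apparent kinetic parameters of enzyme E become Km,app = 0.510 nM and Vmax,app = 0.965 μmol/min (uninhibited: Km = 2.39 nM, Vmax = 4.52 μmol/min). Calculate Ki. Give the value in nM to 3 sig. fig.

2.07 nM

Uncompetitive: Vmax,app = Vmax/α (and Km,app = Km/α) with α = 1 + [I]/Ki.
α = Vmax/Vmax,app = 4.52/0.965 = 4.684.
Since α = 1 + [I]/Ki, [I]/Ki = 4.684 − 1 = 3.684 and Ki = 7.64/3.684 = 2.07 nM.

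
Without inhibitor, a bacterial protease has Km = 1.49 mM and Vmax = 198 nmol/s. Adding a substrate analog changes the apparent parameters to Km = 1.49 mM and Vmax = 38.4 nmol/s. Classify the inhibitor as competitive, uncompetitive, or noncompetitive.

Vmax decreases (198 → 38.4 nmol/s) while Km is unchanged — pure noncompetitive inhibition.

noncompetitive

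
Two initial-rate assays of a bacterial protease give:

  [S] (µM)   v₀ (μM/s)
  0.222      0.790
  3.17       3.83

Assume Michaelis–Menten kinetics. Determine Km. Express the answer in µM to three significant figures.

In reciprocal form, 1/v = (Km/Vmax)·(1/[S]) + 1/Vmax. The two points give (1/[S], 1/v) = (4.505, 1.266) and (0.3155, 0.2611).
Slope = (1.266 − 0.2611)/(4.505 − 0.3155) = 0.2398; intercept = 1.266 − 0.2398×4.505 = 0.1854.
Vmax = 1/intercept = 5.39 μM/s; Km = slope × Vmax = 0.2398 × 5.39 = 1.29 µM.

1.29 µM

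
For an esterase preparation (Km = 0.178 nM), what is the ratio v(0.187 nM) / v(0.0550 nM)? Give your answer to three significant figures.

The fractional saturations are [S]/(Km+[S]) = 0.0550/0.2330 = 0.2361 and 0.187/0.3650 = 0.5123.
v₂/v₁ is just their ratio: 0.5123/0.2361 = 2.17.

2.17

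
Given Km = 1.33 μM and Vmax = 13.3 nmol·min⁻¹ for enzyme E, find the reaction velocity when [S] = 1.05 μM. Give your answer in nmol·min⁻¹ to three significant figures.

5.87 nmol·min⁻¹

v = Vmax·[S]/(Km + [S]) = 13.3 × 1.05 / (1.33 + 1.05)
  = 13.97 / 2.380 = 5.87 nmol·min⁻¹.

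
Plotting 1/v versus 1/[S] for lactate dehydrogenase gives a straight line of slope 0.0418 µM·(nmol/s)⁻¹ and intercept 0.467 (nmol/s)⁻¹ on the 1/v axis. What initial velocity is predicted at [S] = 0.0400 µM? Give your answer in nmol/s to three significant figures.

0.661 nmol/s

The y-intercept is 1/Vmax, so Vmax = 1/0.467 = 2.14 nmol/s.
The slope is Km/Vmax, so Km = 0.0418 × 2.14 = 0.0895 µM.
Then v = 2.14 × 0.0400/(0.0895 + 0.0400) = 0.661 nmol/s.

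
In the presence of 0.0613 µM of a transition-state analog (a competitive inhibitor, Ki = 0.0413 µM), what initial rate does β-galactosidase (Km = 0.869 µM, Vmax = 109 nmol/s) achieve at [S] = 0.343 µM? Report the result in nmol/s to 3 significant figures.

14.9 nmol/s

α = 1 + [I]/Ki = 1 + 0.0613/0.0413 = 2.484.
For a competitive inhibitor, Vmax is unchanged and the apparent Km becomes α·Km: Km,app = 2.16 µM, Vmax,app = 109 nmol/s.
v = Vmax,app·[S]/(Km,app + [S]) = 109 × 0.343/(2.16 + 0.343) = 14.9 nmol/s.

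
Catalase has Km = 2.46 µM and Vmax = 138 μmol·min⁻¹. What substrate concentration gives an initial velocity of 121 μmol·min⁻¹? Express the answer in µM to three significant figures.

Rearranging v = Vmax[S]/(Km+[S]) gives [S] = Km·v/(Vmax − v).
[S] = 2.46 × 121 / (138 − 121) = 297.7/17.00 = 17.5 µM.

17.5 µM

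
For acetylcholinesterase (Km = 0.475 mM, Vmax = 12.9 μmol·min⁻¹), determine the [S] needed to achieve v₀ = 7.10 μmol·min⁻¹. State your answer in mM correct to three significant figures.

0.581 mM

The required fractional saturation is v/Vmax = 7.10/12.9 = 0.5504.
Then [S]/(Km+[S]) = 0.5504 ⇒ [S] = 0.475 × 0.5504/(1 − 0.5504) = 0.581 mM.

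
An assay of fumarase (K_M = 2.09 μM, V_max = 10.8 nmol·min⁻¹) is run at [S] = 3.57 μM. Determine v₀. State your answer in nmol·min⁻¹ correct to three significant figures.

6.81 nmol·min⁻¹

v = Vmax·[S]/(Km + [S]) = 10.8 × 3.57 / (2.09 + 3.57)
  = 38.56 / 5.660 = 6.81 nmol·min⁻¹.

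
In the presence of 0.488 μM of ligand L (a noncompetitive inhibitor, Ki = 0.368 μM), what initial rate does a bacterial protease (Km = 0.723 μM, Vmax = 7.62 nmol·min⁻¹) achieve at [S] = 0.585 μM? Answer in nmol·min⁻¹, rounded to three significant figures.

1.47 nmol·min⁻¹

α = 1 + [I]/Ki = 1 + 0.488/0.368 = 2.326.
For a noncompetitive inhibitor, Vmax is reduced to Vmax/α while Km is unchanged: Km,app = 0.723 μM, Vmax,app = 3.28 nmol·min⁻¹.
v = Vmax,app·[S]/(Km,app + [S]) = 3.28 × 0.585/(0.723 + 0.585) = 1.47 nmol·min⁻¹.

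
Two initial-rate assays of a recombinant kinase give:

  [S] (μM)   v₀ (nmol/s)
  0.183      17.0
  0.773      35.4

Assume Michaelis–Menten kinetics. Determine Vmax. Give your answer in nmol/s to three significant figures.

From v = Vmax[S]/(Km+[S]), each point gives Vmax = v(Km+[S])/[S].
Equating: 17.0(Km+0.183)/0.183 = 35.4(Km+0.773)/0.773.
92.90·Km + 17.0 = 45.80·Km + 35.4, so (92.90 − 45.80)·Km = 35.4 − 17.0.
Km = 18.40/47.10 = 0.391 μM; then Vmax = 17.0(0.391+0.183)/0.183 = 53.3 nmol/s.

53.3 nmol/s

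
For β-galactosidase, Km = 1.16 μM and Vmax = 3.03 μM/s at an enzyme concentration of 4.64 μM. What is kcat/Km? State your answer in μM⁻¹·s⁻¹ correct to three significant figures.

0.563 μM⁻¹·s⁻¹

kcat = Vmax/[E]total = 3.03/4.64 = 0.653 s⁻¹.
kcat/Km = 0.653/1.16 = 0.563 μM⁻¹·s⁻¹.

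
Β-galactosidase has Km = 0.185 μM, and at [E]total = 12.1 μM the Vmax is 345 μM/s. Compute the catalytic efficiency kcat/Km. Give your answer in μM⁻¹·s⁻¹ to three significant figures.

kcat = Vmax/[E]total = 345/12.1 = 28.5 s⁻¹.
kcat/Km = 28.5/0.185 = 154 μM⁻¹·s⁻¹.

154 μM⁻¹·s⁻¹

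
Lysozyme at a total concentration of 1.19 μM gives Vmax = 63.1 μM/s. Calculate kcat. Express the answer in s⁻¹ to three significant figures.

53.0 s⁻¹

kcat = Vmax/[E]total = 63.1 μM/s / 1.19 μM = 53.0 s⁻¹.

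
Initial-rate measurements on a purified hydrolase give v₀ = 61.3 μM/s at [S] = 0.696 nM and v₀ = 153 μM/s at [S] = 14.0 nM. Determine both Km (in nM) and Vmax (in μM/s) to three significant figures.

In reciprocal form, 1/v = (Km/Vmax)·(1/[S]) + 1/Vmax. The two points give (1/[S], 1/v) = (1.437, 0.01631) and (0.07143, 0.006536).
Slope = (0.01631 − 0.006536)/(1.437 − 0.07143) = 0.007161; intercept = 0.01631 − 0.007161×1.437 = 0.006024.
Vmax = 1/intercept = 166 μM/s; Km = slope × Vmax = 0.007161 × 166 = 1.19 nM.

Km = 1.19 nM; Vmax = 166 μM/s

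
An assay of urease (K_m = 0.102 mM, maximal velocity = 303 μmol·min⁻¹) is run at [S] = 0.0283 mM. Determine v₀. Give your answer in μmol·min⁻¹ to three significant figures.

65.8 μmol·min⁻¹

v = Vmax·[S]/(Km + [S]) = 303 × 0.0283 / (0.102 + 0.0283)
  = 8.575 / 0.1303 = 65.8 μmol·min⁻¹.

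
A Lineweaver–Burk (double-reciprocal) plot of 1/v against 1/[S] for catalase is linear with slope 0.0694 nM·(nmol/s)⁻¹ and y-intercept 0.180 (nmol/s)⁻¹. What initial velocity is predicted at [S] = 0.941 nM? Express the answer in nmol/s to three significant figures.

The y-intercept is 1/Vmax, so Vmax = 1/0.180 = 5.56 nmol/s.
The slope is Km/Vmax, so Km = 0.0694 × 5.56 = 0.386 nM.
Then v = 5.56 × 0.941/(0.386 + 0.941) = 3.94 nmol/s.

3.94 nmol/s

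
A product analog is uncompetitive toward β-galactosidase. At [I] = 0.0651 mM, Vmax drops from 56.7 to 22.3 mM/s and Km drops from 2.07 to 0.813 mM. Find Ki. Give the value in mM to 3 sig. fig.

0.0422 mM

Uncompetitive: Vmax,app = Vmax/α (and Km,app = Km/α) with α = 1 + [I]/Ki.
α = Vmax/Vmax,app = 56.7/22.3 = 2.543.
Ki = [I]/(α − 1) = 0.0651/1.543 = 0.0422 mM.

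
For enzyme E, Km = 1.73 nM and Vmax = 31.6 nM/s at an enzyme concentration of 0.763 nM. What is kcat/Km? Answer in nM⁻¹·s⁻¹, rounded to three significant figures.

kcat = Vmax/[E]total = 31.6/0.763 = 41.4 s⁻¹.
kcat/Km = 41.4/1.73 = 23.9 nM⁻¹·s⁻¹.

23.9 nM⁻¹·s⁻¹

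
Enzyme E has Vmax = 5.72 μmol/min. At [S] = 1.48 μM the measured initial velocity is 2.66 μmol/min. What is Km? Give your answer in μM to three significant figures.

From v = Vmax[S]/(Km+[S]), Km = [S](Vmax − v)/v.
Km = 1.48 × (5.72 − 2.66) / 2.66 = 4.529/2.66 = 1.70 μM.

1.70 μM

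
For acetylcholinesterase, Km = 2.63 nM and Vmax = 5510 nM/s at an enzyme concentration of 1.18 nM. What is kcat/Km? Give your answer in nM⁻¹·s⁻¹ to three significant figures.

kcat = Vmax/[E]total = 5510/1.18 = 4670 s⁻¹.
kcat/Km = 4670/2.63 = 1780 nM⁻¹·s⁻¹.

1780 nM⁻¹·s⁻¹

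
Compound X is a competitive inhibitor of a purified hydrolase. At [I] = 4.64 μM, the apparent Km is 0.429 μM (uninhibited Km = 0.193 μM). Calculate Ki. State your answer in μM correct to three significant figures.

3.79 μM

Competitive: Km,app = α·Km with α = 1 + [I]/Ki.
α = Km,app/Km = 0.429/0.193 = 2.223.
Since α = 1 + [I]/Ki, [I]/Ki = 2.223 − 1 = 1.223 and Ki = 4.64/1.223 = 3.79 μM.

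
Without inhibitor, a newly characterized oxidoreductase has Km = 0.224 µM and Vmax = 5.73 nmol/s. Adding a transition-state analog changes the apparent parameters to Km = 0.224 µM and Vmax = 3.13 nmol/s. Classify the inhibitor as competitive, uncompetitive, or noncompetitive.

noncompetitive

Vmax decreases (5.73 → 3.13 nmol/s) while Km is unchanged — pure noncompetitive inhibition.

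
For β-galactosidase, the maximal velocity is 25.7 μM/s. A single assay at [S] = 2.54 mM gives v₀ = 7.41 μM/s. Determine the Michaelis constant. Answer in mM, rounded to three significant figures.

6.27 mM

From v = Vmax[S]/(Km+[S]), Km = [S](Vmax − v)/v.
Km = 2.54 × (25.7 − 7.41) / 7.41 = 46.46/7.41 = 6.27 mM.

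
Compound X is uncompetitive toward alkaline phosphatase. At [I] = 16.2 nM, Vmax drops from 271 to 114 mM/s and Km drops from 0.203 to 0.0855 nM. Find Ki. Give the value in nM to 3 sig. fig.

Uncompetitive: Vmax,app = Vmax/α (and Km,app = Km/α) with α = 1 + [I]/Ki.
α = Vmax/Vmax,app = 271/114 = 2.377.
Ki = [I]/(α − 1) = 16.2/1.377 = 11.8 nM.

11.8 nM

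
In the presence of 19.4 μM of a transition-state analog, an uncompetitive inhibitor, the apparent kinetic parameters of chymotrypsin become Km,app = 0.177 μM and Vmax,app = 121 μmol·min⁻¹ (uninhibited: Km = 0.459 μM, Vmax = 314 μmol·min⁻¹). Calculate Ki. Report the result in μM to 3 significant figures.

12.2 μM

Uncompetitive: Vmax,app = Vmax/α (and Km,app = Km/α) with α = 1 + [I]/Ki.
α = Vmax/Vmax,app = 314/121 = 2.595.
Ki = [I]/(α − 1) = 19.4/1.595 = 12.2 μM.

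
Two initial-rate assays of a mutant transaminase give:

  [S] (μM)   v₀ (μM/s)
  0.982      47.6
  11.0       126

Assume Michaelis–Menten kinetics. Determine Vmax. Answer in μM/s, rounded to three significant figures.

In reciprocal form, 1/v = (Km/Vmax)·(1/[S]) + 1/Vmax. The two points give (1/[S], 1/v) = (1.018, 0.02101) and (0.09091, 0.007937).
Slope = (0.02101 − 0.007937)/(1.018 − 0.09091) = 0.01409; intercept = 0.02101 − 0.01409×1.018 = 0.006655.
Vmax = 1/intercept = 150 μM/s; Km = slope × Vmax = 0.01409 × 150 = 2.12 μM.

150 μM/s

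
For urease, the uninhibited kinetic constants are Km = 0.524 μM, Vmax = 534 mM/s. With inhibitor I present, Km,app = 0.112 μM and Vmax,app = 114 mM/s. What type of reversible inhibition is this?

Both Km and Vmax decrease by the same factor (~4.67-fold) — characteristic of uncompetitive inhibition.

uncompetitive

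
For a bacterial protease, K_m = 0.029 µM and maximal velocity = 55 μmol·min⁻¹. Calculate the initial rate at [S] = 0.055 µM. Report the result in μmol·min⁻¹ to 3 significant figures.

[S]/(Km+[S]) = 0.055/0.08400 = 0.6548, the fractional saturation.
v = 0.6548 × Vmax = 0.6548 × 55 = 36.0 μmol·min⁻¹.

36.0 μmol·min⁻¹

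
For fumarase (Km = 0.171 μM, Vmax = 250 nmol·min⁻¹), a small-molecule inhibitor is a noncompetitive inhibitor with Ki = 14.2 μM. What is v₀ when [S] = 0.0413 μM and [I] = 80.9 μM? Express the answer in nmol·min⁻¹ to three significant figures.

7.26 nmol·min⁻¹

With α = 1 + [I]/Ki = 1 + 80.9/14.2 = 6.697, the noncompetitive rate law is v = (Vmax/α)·[S] / (Km + [S]).
v = (250/6.697)×0.0413 / (0.171 + 0.0413) = 1.542/0.2123 = 7.26 nmol·min⁻¹.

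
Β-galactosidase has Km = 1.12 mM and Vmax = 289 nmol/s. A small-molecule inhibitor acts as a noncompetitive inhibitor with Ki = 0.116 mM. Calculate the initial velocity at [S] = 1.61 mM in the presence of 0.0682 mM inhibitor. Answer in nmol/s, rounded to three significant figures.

With α = 1 + [I]/Ki = 1 + 0.0682/0.116 = 1.588, the noncompetitive rate law is v = (Vmax/α)·[S] / (Km + [S]).
v = (289/1.588)×1.61 / (1.12 + 1.61) = 293.0/2.730 = 107 nmol/s.

107 nmol/s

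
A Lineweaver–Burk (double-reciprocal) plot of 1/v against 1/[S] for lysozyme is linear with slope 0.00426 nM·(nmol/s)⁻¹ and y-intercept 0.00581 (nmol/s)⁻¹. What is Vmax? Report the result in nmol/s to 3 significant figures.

The y-intercept of a Lineweaver–Burk plot equals 1/Vmax, so Vmax = 1/0.00581 = 172 nmol/s.

172 nmol/s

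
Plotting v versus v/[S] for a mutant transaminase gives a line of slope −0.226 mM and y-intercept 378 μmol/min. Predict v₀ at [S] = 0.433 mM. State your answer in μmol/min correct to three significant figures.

248 μmol/min

In the Eadie–Hofstee form v = Vmax − Km·(v/[S]), the slope is −Km and the intercept is Vmax, so Km = 0.226 mM and Vmax = 378 μmol/min.
v = 378 × 0.433/(0.226 + 0.433) = 248 μmol/min.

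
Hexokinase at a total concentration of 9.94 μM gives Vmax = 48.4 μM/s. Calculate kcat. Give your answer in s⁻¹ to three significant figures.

kcat = Vmax/[E]total = 48.4 μM/s / 9.94 μM = 4.87 s⁻¹.

4.87 s⁻¹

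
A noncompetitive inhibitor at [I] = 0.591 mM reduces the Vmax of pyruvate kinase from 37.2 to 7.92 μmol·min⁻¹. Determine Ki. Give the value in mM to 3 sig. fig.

0.160 mM

Noncompetitive: Vmax,app = Vmax/α with α = 1 + [I]/Ki.
α = Vmax/Vmax,app = 37.2/7.92 = 4.697.
Since α = 1 + [I]/Ki, [I]/Ki = 4.697 − 1 = 3.697 and Ki = 0.591/3.697 = 0.160 mM.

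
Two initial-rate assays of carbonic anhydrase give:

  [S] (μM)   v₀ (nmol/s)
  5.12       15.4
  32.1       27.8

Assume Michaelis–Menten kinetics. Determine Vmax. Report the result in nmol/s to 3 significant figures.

From v = Vmax[S]/(Km+[S]), each point gives Vmax = v(Km+[S])/[S].
Equating: 15.4(Km+5.12)/5.12 = 27.8(Km+32.1)/32.1.
3.008·Km + 15.4 = 0.8660·Km + 27.8, so (3.008 − 0.8660)·Km = 27.8 − 15.4.
Km = 12.40/2.142 = 5.79 μM; then Vmax = 15.4(5.79+5.12)/5.12 = 32.8 nmol/s.

32.8 nmol/s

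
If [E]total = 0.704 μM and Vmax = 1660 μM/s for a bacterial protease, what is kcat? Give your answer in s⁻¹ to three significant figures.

kcat = Vmax/[E]total = 1660 μM/s / 0.704 μM = 2360 s⁻¹.

2360 s⁻¹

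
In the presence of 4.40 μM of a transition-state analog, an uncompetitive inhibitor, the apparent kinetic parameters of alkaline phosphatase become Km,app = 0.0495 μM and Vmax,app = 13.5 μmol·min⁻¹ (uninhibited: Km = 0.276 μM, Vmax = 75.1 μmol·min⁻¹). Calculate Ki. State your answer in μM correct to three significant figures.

Uncompetitive: Vmax,app = Vmax/α (and Km,app = Km/α) with α = 1 + [I]/Ki.
α = Vmax/Vmax,app = 75.1/13.5 = 5.563.
Ki = [I]/(α − 1) = 4.40/4.563 = 0.964 μM.

0.964 μM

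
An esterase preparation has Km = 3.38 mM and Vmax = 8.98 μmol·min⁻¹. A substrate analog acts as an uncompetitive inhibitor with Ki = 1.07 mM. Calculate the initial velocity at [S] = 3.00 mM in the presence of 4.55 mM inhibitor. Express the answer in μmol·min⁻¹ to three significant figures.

With α = 1 + [I]/Ki = 1 + 4.55/1.07 = 5.252, the uncompetitive rate law is v = (Vmax/α)·[S] / (Km/α + [S]).
v = (8.98/5.252)×3.00 / (3.38/5.252 + 3.00) = 5.129/3.644 = 1.41 μmol·min⁻¹.

1.41 μmol·min⁻¹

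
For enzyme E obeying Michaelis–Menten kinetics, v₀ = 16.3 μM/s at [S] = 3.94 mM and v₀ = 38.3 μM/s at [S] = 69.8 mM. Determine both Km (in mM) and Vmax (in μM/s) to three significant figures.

In reciprocal form, 1/v = (Km/Vmax)·(1/[S]) + 1/Vmax. The two points give (1/[S], 1/v) = (0.2538, 0.06135) and (0.01433, 0.02611).
Slope = (0.06135 − 0.02611)/(0.2538 − 0.01433) = 0.1472; intercept = 0.06135 − 0.1472×0.2538 = 0.02400.
Vmax = 1/intercept = 41.7 μM/s; Km = slope × Vmax = 0.1472 × 41.7 = 6.13 mM.

Km = 6.13 mM; Vmax = 41.7 μM/s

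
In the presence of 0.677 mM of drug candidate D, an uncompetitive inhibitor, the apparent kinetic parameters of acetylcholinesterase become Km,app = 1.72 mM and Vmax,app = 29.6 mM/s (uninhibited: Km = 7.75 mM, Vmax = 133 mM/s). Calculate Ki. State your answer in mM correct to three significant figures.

0.194 mM

Uncompetitive: Vmax,app = Vmax/α (and Km,app = Km/α) with α = 1 + [I]/Ki.
α = Vmax/Vmax,app = 133/29.6 = 4.493.
Ki = [I]/(α − 1) = 0.677/3.493 = 0.194 mM.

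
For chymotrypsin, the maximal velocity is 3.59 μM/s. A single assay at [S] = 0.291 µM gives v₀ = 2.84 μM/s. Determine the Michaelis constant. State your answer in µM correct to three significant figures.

v/Vmax = 2.84/3.59 = 0.7911 = [S]/(Km+[S]).
So Km + [S] = [S]/0.7911 = 0.3678 µM, giving Km = 0.3678 − 0.291 = 0.0768 µM.

0.0768 µM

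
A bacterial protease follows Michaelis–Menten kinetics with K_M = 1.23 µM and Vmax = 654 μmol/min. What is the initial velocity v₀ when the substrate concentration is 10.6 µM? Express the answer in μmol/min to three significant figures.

586 μmol/min

[S]/(Km+[S]) = 10.6/11.83 = 0.8960, the fractional saturation.
v = 0.8960 × Vmax = 0.8960 × 654 = 586 μmol/min.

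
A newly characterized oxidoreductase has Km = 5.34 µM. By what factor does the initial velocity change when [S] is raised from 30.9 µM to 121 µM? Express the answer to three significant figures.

The fractional saturations are [S]/(Km+[S]) = 30.9/36.24 = 0.8526 and 121/126.3 = 0.9577.
v₂/v₁ is just their ratio: 0.9577/0.8526 = 1.12.

1.12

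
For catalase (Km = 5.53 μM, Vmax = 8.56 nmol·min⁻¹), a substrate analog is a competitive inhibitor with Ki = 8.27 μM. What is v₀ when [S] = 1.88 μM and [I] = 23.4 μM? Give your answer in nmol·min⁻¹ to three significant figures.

α = 1 + [I]/Ki = 1 + 23.4/8.27 = 3.830.
For a competitive inhibitor, Vmax is unchanged and the apparent Km becomes α·Km: Km,app = 21.2 μM, Vmax,app = 8.56 nmol·min⁻¹.
v = Vmax,app·[S]/(Km,app + [S]) = 8.56 × 1.88/(21.2 + 1.88) = 0.698 nmol·min⁻¹.

0.698 nmol·min⁻¹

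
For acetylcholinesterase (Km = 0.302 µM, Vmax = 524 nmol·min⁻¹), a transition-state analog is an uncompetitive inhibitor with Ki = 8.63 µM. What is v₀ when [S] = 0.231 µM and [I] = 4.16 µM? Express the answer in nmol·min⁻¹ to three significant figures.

With α = 1 + [I]/Ki = 1 + 4.16/8.63 = 1.482, the uncompetitive rate law is v = (Vmax/α)·[S] / (Km/α + [S]).
v = (524/1.482)×0.231 / (0.302/1.482 + 0.231) = 81.67/0.4348 = 188 nmol·min⁻¹.

188 nmol·min⁻¹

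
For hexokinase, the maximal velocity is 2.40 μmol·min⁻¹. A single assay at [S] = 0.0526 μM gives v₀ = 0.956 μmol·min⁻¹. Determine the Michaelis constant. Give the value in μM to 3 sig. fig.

0.0795 μM

From v = Vmax[S]/(Km+[S]), Km = [S](Vmax − v)/v.
Km = 0.0526 × (2.40 − 0.956) / 0.956 = 0.07595/0.956 = 0.0795 μM.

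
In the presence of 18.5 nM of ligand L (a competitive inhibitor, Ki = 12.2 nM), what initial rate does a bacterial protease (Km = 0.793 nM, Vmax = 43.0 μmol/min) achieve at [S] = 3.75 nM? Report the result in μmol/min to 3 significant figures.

α = 1 + [I]/Ki = 1 + 18.5/12.2 = 2.516.
For a competitive inhibitor, Vmax is unchanged and the apparent Km becomes α·Km: Km,app = 2.00 nM, Vmax,app = 43.0 μmol/min.
v = Vmax,app·[S]/(Km,app + [S]) = 43.0 × 3.75/(2.00 + 3.75) = 28.1 μmol/min.

28.1 μmol/min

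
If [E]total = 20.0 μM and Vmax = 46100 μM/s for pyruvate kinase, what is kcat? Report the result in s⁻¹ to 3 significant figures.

kcat = Vmax/[E]total = 46100 μM/s / 20.0 μM = 2300 s⁻¹.

2300 s⁻¹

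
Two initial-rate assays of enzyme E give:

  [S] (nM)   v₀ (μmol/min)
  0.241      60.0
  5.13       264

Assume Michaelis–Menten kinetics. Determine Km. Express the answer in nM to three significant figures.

In reciprocal form, 1/v = (Km/Vmax)·(1/[S]) + 1/Vmax. The two points give (1/[S], 1/v) = (4.149, 0.01667) and (0.1949, 0.003788).
Slope = (0.01667 − 0.003788)/(4.149 − 0.1949) = 0.003257; intercept = 0.01667 − 0.003257×4.149 = 0.003153.
Vmax = 1/intercept = 317 μmol/min; Km = slope × Vmax = 0.003257 × 317 = 1.03 nM.

1.03 nM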